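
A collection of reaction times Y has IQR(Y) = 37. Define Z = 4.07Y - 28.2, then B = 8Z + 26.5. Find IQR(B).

IQR(Z) = |4.07|·37 = 150.59.
IQR(B) = |8|·150.59 = 1204.72.

IQR(B) = 1204.72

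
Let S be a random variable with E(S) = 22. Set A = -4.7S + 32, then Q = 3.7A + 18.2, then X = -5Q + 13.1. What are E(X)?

E(A) = (-4.7)·22 + 32 = -71.4.
E(Q) = 3.7·(-71.4) + 18.2 = -245.98.
E(X) = (-5)·(-245.98) + 13.1 = 1243.

E(X) = 1243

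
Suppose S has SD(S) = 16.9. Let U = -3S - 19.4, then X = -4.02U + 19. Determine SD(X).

SD(U) = |-3|·16.9 = 50.7.
SD(X) = |-4.02|·50.7 = 203.814.

SD(X) = 203.814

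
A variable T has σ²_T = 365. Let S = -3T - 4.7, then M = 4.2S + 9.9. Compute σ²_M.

σ²_S = (-3)²·365 = 3285.
σ²_M = 4.2²·3285 = 57947.4.

σ²_M = 57947.4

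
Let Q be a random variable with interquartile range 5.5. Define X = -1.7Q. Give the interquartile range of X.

Under X = aQ + b, IQR(X) = |a|·IQR(Q) = |-1.7|·5.5 = 9.35 (shifts cancel; spread scales by |a|).

IQR(X) = 9.35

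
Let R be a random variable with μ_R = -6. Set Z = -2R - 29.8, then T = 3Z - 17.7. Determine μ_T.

μ_Z = (-2)·(-6) + (-29.8) = -17.8.
μ_T = 3·(-17.8) + (-17.7) = -71.1.

μ_T = -71.1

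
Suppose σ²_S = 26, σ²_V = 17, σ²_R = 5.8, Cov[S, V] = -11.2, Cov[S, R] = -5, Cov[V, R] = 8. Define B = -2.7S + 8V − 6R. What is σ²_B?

σ²_B = a²·σ²_S + b²·σ²_V + c²·σ²_R + 2ab·Cov[S, V] + 2ac·Cov[S, R] + 2bc·Cov[V, R], with a = -2.7, b = 8, c = -6.
= 189.54 + 1088 + 208.8 + 483.84 + (-162) + (-768)
= 1040.18.

σ²_B = 1040.18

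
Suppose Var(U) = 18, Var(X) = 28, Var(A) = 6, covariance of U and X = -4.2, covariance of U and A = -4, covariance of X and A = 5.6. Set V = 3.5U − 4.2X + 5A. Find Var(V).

Var(V) = a²·Var(U) + b²·Var(X) + c²·Var(A) + 2ab·covariance of U and X + 2ac·covariance of U and A + 2bc·covariance of X and A, with a = 3.5, b = -4.2, c = 5.
= 220.5 + 493.92 + 150 + 123.48 + (-140) + (-235.2)
= 612.7.

Var(V) = 612.7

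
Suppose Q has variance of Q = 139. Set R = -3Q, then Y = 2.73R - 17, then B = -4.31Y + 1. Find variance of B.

variance of B = 173195.71542819

variance of R = (-3)²·139 = 1251.
variance of Y = 2.73²·1251 = 9323.5779.
variance of B = (-4.31)²·9323.5779 = 173195.71542819.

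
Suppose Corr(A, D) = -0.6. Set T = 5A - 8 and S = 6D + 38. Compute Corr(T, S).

Linear rescalings preserve correlation up to sign; here the slopes 5 and 6 have the same sign, so Corr(T, S) = Corr(A, D) = -0.6.

Corr(T, S) = -0.6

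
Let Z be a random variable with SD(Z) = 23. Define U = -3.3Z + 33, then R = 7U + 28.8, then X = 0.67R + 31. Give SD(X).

SD(X) = 355.971

SD(U) = |-3.3|·23 = 75.9.
SD(R) = |7|·75.9 = 531.3.
SD(X) = |0.67|·531.3 = 355.971.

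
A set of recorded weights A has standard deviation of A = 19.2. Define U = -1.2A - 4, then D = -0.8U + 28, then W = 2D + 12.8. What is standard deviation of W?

standard deviation of W = 36.864

standard deviation of U = |-1.2|·19.2 = 23.04.
standard deviation of D = |-0.8|·23.04 = 18.432.
standard deviation of W = |2|·18.432 = 36.864.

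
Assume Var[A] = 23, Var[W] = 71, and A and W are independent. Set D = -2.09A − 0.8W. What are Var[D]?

Var[D] = 145.9063

Var[D] = a²·Var[A] + b²·Var[W] + 2ab·covariance of A and W with a = -2.09, b = -0.8.
Independence gives covariance of A and W = 0.
= (-2.09)²·23 + (-0.8)²·71 + 2·(-2.09)·(-0.8)·0
= 100.4663 + 45.44 + 0 = 145.9063.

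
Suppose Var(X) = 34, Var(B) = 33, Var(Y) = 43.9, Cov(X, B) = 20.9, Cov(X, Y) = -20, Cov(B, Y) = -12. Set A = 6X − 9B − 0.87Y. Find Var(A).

Var(A) = a²·Var(X) + b²·Var(B) + c²·Var(Y) + 2ab·Cov(X, B) + 2ac·Cov(X, Y) + 2bc·Cov(B, Y), with a = 6, b = -9, c = -0.87.
= 1224 + 2673 + 33.22791 + (-2257.2) + 208.8 + (-187.92)
= 1693.90791.

Var(A) = 1693.90791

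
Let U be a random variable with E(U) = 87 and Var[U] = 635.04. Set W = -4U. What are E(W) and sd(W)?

E(W) = -348, sd(W) = 100.8

W = -4U is linear with a = -4, b = 0.
E(W) = a·E(U) + b = (-4)·87 = -348.
sd(U) = √635.04 = 25.2.
sd(W) = |a|·sd(U) = |-4|·25.2 = 100.8.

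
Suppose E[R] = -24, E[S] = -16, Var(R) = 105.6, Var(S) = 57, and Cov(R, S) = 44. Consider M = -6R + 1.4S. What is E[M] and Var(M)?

E[M] = (-6)·E[R] + 1.4·E[S] = (-6)·(-24) + 1.4·(-16) = 121.6.
Var(M) = a²·Var(R) + b²·Var(S) + 2ab·Cov(R, S) with a = -6, b = 1.4.
= (-6)²·105.6 + 1.4²·57 + 2·(-6)·1.4·44
= 3801.6 + 111.72 + (-739.2) = 3174.12.

E[M] = 121.6, Var(M) = 3174.12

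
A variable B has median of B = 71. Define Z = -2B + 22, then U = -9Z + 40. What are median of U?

median of Z = (-2)·71 + 22 = -120.
median of U = (-9)·(-120) + 40 = 1120.

median of U = 1120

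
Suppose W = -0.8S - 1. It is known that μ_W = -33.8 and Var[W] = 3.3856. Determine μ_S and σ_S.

μ_S = 41, σ_S = 2.3

From W = -0.8S - 1: μ_W = a·μ_S + b, so μ_S = (μ_W − b)/a = (-33.8 − (-1))/(-0.8) = 41.
σ_W = √3.3856 = 1.84.
σ_W = |a|·σ_S, so σ_S = 1.84/|-0.8| = 2.3.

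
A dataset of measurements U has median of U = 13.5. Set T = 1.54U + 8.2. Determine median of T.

A linear map preserves order up to sign, so median of T = a·median of U + b = 1.54·13.5 + 8.2 = 28.99.

median of T = 28.99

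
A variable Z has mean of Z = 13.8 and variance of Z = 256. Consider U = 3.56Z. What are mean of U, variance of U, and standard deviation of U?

U = 3.56Z is linear with a = 3.56, b = 0.
mean of U = a·mean of Z + b = 3.56·13.8 = 49.128.
variance of U = a²·variance of Z = 3.56²·256 = 3244.4416.
standard deviation of Z = √256 = 16.
standard deviation of U = |a|·standard deviation of Z = |3.56|·16 = 56.96.

mean of U = 49.128, variance of U = 3244.4416, standard deviation of U = 56.96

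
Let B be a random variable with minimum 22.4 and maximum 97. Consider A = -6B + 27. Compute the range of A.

Range of B = 97 − 22.4 = 74.6.
Range(A) = |a|·Range(B) = |-6|·74.6 = 447.6.

Range(A) = 447.6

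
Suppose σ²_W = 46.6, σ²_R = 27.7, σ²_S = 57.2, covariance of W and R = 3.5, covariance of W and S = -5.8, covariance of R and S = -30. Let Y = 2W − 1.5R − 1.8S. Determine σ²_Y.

σ²_Y = 292.813

σ²_Y = a²·σ²_W + b²·σ²_R + c²·σ²_S + 2ab·covariance of W and R + 2ac·covariance of W and S + 2bc·covariance of R and S, with a = 2, b = -1.5, c = -1.8.
= 186.4 + 62.325 + 185.328 + (-21) + 41.76 + (-162)
= 292.813.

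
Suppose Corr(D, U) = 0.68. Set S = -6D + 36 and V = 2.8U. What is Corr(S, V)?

Corr(S, V) = -0.68

Linear rescalings preserve |correlation|; the slopes -6 and 2.8 have opposite signs, so the correlation flips sign: Corr(S, V) = −Corr(D, U) = -0.68.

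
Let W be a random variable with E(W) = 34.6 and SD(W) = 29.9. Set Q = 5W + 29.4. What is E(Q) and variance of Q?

Q = 5W + 29.4 is linear with a = 5, b = 29.4.
E(Q) = a·E(W) + b = 5·34.6 + 29.4 = 202.4.
variance of W = 29.9² = 894.01.
variance of Q = a²·variance of W = 5²·894.01 = 22350.25 (the additive constant 29.4 does not affect variance).

E(Q) = 202.4, variance of Q = 22350.25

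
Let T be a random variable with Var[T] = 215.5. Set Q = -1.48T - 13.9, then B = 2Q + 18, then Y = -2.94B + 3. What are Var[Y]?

Var[Q] = (-1.48)²·215.5 = 472.0312.
Var[B] = 2²·472.0312 = 1888.1248.
Var[Y] = (-2.94)²·1888.1248 = 16320.19552128.

Var[Y] = 16320.19552128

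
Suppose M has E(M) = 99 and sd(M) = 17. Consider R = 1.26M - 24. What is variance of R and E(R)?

R = 1.26M - 24 is linear with a = 1.26, b = -24.
variance of M = 17² = 289.
variance of R = a²·variance of M = 1.26²·289 = 458.8164 (the additive constant -24 does not affect variance).
E(R) = a·E(M) + b = 1.26·99 + (-24) = 100.74.

variance of R = 458.8164, E(R) = 100.74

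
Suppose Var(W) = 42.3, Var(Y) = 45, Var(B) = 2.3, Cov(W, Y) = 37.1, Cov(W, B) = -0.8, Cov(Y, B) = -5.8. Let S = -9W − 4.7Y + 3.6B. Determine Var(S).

Var(S) = a²·Var(W) + b²·Var(Y) + c²·Var(B) + 2ab·Cov(W, Y) + 2ac·Cov(W, B) + 2bc·Cov(Y, B), with a = -9, b = -4.7, c = 3.6.
= 3426.3 + 994.05 + 29.808 + 3138.66 + 51.84 + 196.272
= 7836.93.

Var(S) = 7836.93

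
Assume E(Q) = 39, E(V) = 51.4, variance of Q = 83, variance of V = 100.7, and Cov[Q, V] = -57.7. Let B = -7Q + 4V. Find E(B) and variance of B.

E(B) = -67.4, variance of B = 8909.4

E(B) = (-7)·E(Q) + 4·E(V) = (-7)·39 + 4·51.4 = -67.4.
variance of B = a²·variance of Q + b²·variance of V + 2ab·Cov[Q, V] with a = -7, b = 4.
= (-7)²·83 + 4²·100.7 + 2·(-7)·4·(-57.7)
= 4067 + 1611.2 + 3231.2 = 8909.4.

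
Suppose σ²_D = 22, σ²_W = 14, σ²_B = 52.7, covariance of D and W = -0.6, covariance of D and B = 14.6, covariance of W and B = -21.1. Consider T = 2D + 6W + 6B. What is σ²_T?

σ²_T = a²·σ²_D + b²·σ²_W + c²·σ²_B + 2ab·covariance of D and W + 2ac·covariance of D and B + 2bc·covariance of W and B, with a = 2, b = 6, c = 6.
= 88 + 504 + 1897.2 + (-14.4) + 350.4 + (-1519.2)
= 1306.

σ²_T = 1306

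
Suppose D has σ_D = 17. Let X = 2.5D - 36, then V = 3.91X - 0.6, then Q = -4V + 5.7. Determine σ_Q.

σ_Q = 664.7

σ_X = |2.5|·17 = 42.5.
σ_V = |3.91|·42.5 = 166.175.
σ_Q = |-4|·166.175 = 664.7.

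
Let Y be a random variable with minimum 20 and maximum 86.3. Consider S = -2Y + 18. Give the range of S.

Range(S) = 132.6

Range of Y = 86.3 − 20 = 66.3.
Range(S) = |a|·Range(Y) = |-2|·66.3 = 132.6.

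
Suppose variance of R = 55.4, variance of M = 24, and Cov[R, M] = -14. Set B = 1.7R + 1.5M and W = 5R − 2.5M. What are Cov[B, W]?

By bilinearity, Cov[B, W] = ac·variance of R + bd·variance of M + (ad+bc)·Cov[R, M], with a=1.7, b=1.5, c=5, d=-2.5.
ac·variance of R = 1.7·5·55.4 = 470.9
bd·variance of M = 1.5·(-2.5)·24 = -90
(ad+bc)·Cov[R, M] = (3.25)·(-14) = -45.5
Cov[B, W] = 470.9 + (-90) + (-45.5) = 335.4.

Cov[B, W] = 335.4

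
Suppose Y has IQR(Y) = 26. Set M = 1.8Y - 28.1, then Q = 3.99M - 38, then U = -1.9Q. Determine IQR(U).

IQR(U) = 354.7908

IQR(M) = |1.8|·26 = 46.8.
IQR(Q) = |3.99|·46.8 = 186.732.
IQR(U) = |-1.9|·186.732 = 354.7908.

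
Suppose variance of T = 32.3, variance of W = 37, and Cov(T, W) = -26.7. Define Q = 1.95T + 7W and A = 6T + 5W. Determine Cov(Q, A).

Cov(Q, A) = 291.185

By bilinearity, Cov(Q, A) = ac·variance of T + bd·variance of W + (ad+bc)·Cov(T, W), with a=1.95, b=7, c=6, d=5.
ac·variance of T = 1.95·6·32.3 = 377.91
bd·variance of W = 7·5·37 = 1295
(ad+bc)·Cov(T, W) = (51.75)·(-26.7) = -1381.725
Cov(Q, A) = 377.91 + 1295 + (-1381.725) = 291.185.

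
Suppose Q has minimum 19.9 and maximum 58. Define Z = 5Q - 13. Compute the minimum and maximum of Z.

min(Z) = 86.5, max(Z) = 277

a = 5 > 0, so min(Z) = a·min(Q)+b = 5·19.9 + (-13) = 86.5 and max(Z) = 5·58 + (-13) = 277.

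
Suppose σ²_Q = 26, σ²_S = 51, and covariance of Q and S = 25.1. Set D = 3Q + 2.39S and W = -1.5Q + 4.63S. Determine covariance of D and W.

By bilinearity, covariance of D and W = ac·σ²_Q + bd·σ²_S + (ad+bc)·covariance of Q and S, with a=3, b=2.39, c=-1.5, d=4.63.
ac·σ²_Q = 3·(-1.5)·26 = -117
bd·σ²_S = 2.39·4.63·51 = 564.3507
(ad+bc)·covariance of Q and S = (10.305)·25.1 = 258.6555
covariance of D and W = -117 + 564.3507 + 258.6555 = 706.0062.

covariance of D and W = 706.0062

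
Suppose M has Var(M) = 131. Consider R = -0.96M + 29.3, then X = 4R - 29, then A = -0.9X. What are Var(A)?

Var(R) = (-0.96)²·131 = 120.7296.
Var(X) = 4²·120.7296 = 1931.6736.
Var(A) = (-0.9)²·1931.6736 = 1564.655616.

Var(A) = 1564.655616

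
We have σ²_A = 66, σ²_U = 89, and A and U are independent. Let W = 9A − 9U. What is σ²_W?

σ²_W = a²·σ²_A + b²·σ²_U + 2ab·covariance of A and U with a = 9, b = -9.
Independence gives covariance of A and U = 0.
= 9²·66 + (-9)²·89 + 2·9·(-9)·0
= 5346 + 7209 + 0 = 12555.

σ²_W = 12555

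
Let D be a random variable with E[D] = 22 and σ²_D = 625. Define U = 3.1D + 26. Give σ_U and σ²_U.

σ_U = 77.5, σ²_U = 6006.25

U = 3.1D + 26 is linear with a = 3.1, b = 26.
σ_D = √625 = 25.
σ_U = |a|·σ_D = |3.1|·25 = 77.5.
σ²_U = a²·σ²_D = 3.1²·625 = 6006.25 (the additive constant 26 does not affect variance).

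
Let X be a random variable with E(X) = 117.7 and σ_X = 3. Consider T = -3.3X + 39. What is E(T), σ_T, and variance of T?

E(T) = -349.41, σ_T = 9.9, variance of T = 98.01

T = -3.3X + 39 is linear with a = -3.3, b = 39.
E(T) = a·E(X) + b = (-3.3)·117.7 + 39 = -349.41.
σ_T = |a|·σ_X = |-3.3|·3 = 9.9.
variance of X = 3² = 9.
variance of T = a²·variance of X = (-3.3)²·9 = 98.01 (the additive constant 39 does not affect variance).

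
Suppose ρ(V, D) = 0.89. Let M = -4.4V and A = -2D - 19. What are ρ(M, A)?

ρ(M, A) = 0.89

Linear rescalings preserve correlation up to sign; here the slopes -4.4 and -2 have the same sign, so ρ(M, A) = ρ(V, D) = 0.89.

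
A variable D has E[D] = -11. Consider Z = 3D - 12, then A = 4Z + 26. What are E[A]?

E[Z] = 3·(-11) + (-12) = -45.
E[A] = 4·(-45) + 26 = -154.

E[A] = -154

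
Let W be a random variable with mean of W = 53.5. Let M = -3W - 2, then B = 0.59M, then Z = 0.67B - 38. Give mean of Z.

mean of M = (-3)·53.5 + (-2) = -162.5.
mean of B = 0.59·(-162.5) = -95.875.
mean of Z = 0.67·(-95.875) + (-38) = -102.23625.

mean of Z = -102.23625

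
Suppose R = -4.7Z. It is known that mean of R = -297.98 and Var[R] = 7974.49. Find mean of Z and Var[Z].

From R = -4.7Z: mean of R = a·mean of Z + b, so mean of Z = (mean of R − b)/a = (-297.98 − 0)/(-4.7) = 63.4.
Var[R] = a²·Var[Z], so Var[Z] = 7974.49/(-4.7)² = 361.

mean of Z = 63.4, Var[Z] = 361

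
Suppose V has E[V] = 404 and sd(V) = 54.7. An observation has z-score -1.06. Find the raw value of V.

V = 346.018

V = E[V] + z·sd(V) = 404 + (-1.06)·54.7 = 346.018.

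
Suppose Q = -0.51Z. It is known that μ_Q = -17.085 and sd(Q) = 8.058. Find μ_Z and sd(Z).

μ_Z = 33.5, sd(Z) = 15.8

From Q = -0.51Z: μ_Q = a·μ_Z + b, so μ_Z = (μ_Q − b)/a = (-17.085 − 0)/(-0.51) = 33.5.
sd(Q) = |a|·sd(Z), so sd(Z) = 8.058/|-0.51| = 15.8.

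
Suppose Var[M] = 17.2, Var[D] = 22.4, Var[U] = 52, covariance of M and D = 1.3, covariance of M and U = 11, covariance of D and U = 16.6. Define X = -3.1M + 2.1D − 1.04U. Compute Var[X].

Var[X] = a²·Var[M] + b²·Var[D] + c²·Var[U] + 2ab·covariance of M and D + 2ac·covariance of M and U + 2bc·covariance of D and U, with a = -3.1, b = 2.1, c = -1.04.
= 165.292 + 98.784 + 56.2432 + (-16.926) + 70.928 + (-72.5088)
= 301.8124.

Var[X] = 301.8124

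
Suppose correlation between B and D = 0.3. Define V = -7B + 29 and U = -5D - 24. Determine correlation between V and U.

Linear rescalings preserve correlation up to sign; here the slopes -7 and -5 have the same sign, so correlation between V and U = correlation between B and D = 0.3.

correlation between V and U = 0.3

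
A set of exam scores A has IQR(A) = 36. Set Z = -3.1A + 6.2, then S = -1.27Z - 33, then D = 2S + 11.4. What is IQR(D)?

IQR(Z) = |-3.1|·36 = 111.6.
IQR(S) = |-1.27|·111.6 = 141.732.
IQR(D) = |2|·141.732 = 283.464.

IQR(D) = 283.464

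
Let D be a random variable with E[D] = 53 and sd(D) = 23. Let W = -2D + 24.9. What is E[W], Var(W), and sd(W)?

E[W] = -81.1, Var(W) = 2116, sd(W) = 46

W = -2D + 24.9 is linear with a = -2, b = 24.9.
E[W] = a·E[D] + b = (-2)·53 + 24.9 = -81.1.
Var(D) = 23² = 529.
Var(W) = a²·Var(D) = (-2)²·529 = 2116 (the additive constant 24.9 does not affect variance).
sd(W) = |a|·sd(D) = |-2|·23 = 46.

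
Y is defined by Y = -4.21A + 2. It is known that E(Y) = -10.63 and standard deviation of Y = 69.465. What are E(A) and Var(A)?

E(A) = 3, Var(A) = 272.25

From Y = -4.21A + 2: E(Y) = a·E(A) + b, so E(A) = (E(Y) − b)/a = (-10.63 − 2)/(-4.21) = 3.
Var(Y) = 69.465² = 4825.386225.
Var(Y) = a²·Var(A), so Var(A) = 4825.386225/(-4.21)² = 272.25.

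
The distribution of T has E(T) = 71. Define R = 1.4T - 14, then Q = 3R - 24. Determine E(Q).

E(R) = 1.4·71 + (-14) = 85.4.
E(Q) = 3·85.4 + (-24) = 232.2.

E(Q) = 232.2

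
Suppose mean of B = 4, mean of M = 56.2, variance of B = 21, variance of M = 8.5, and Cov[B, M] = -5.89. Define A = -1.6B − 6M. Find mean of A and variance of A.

mean of A = (-1.6)·mean of B + (-6)·mean of M = (-1.6)·4 + (-6)·56.2 = -343.6.
variance of A = a²·variance of B + b²·variance of M + 2ab·Cov[B, M] with a = -1.6, b = -6.
= (-1.6)²·21 + (-6)²·8.5 + 2·(-1.6)·(-6)·(-5.89)
= 53.76 + 306 + (-113.088) = 246.672.

mean of A = -343.6, variance of A = 246.672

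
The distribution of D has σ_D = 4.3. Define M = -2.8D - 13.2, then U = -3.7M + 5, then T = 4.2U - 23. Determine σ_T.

σ_T = 187.1016

σ_M = |-2.8|·4.3 = 12.04.
σ_U = |-3.7|·12.04 = 44.548.
σ_T = |4.2|·44.548 = 187.1016.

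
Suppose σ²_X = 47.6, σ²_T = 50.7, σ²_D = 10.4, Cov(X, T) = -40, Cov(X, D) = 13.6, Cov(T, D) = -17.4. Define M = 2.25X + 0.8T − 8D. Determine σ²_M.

σ²_M = 528.143

σ²_M = a²·σ²_X + b²·σ²_T + c²·σ²_D + 2ab·Cov(X, T) + 2ac·Cov(X, D) + 2bc·Cov(T, D), with a = 2.25, b = 0.8, c = -8.
= 240.975 + 32.448 + 665.6 + (-144) + (-489.6) + 222.72
= 528.143.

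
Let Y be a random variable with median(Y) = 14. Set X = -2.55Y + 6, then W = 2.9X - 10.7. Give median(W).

median(W) = -96.83

median(X) = (-2.55)·14 + 6 = -29.7.
median(W) = 2.9·(-29.7) + (-10.7) = -96.83.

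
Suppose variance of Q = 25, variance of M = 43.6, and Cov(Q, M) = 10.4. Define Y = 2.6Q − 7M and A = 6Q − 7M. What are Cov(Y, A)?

Cov(Y, A) = 1900.32

By bilinearity, Cov(Y, A) = ac·variance of Q + bd·variance of M + (ad+bc)·Cov(Q, M), with a=2.6, b=-7, c=6, d=-7.
ac·variance of Q = 2.6·6·25 = 390
bd·variance of M = (-7)·(-7)·43.6 = 2136.4
(ad+bc)·Cov(Q, M) = (-60.2)·10.4 = -626.08
Cov(Y, A) = 390 + 2136.4 + (-626.08) = 1900.32.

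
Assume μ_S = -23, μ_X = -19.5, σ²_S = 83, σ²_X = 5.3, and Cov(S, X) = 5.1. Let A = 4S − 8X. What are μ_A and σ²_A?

μ_A = 4·μ_S + (-8)·μ_X = 4·(-23) + (-8)·(-19.5) = 64.
σ²_A = a²·σ²_S + b²·σ²_X + 2ab·Cov(S, X) with a = 4, b = -8.
= 4²·83 + (-8)²·5.3 + 2·4·(-8)·5.1
= 1328 + 339.2 + (-326.4) = 1340.8.

μ_A = 64, σ²_A = 1340.8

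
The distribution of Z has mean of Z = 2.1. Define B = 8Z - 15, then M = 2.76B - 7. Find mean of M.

mean of B = 8·2.1 + (-15) = 1.8.
mean of M = 2.76·1.8 + (-7) = -2.032.

mean of M = -2.032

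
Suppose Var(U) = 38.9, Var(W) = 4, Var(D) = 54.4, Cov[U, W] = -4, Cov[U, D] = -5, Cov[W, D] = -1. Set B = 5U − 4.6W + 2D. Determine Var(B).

Var(B) = 1377.14

Var(B) = a²·Var(U) + b²·Var(W) + c²·Var(D) + 2ab·Cov[U, W] + 2ac·Cov[U, D] + 2bc·Cov[W, D], with a = 5, b = -4.6, c = 2.
= 972.5 + 84.64 + 217.6 + 184 + (-100) + 18.4
= 1377.14.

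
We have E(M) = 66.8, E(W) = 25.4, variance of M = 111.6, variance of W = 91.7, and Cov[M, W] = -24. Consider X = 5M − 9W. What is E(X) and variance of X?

E(X) = 5·E(M) + (-9)·E(W) = 5·66.8 + (-9)·25.4 = 105.4.
variance of X = a²·variance of M + b²·variance of W + 2ab·Cov[M, W] with a = 5, b = -9.
= 5²·111.6 + (-9)²·91.7 + 2·5·(-9)·(-24)
= 2790 + 7427.7 + 2160 = 12377.7.

E(X) = 105.4, variance of X = 12377.7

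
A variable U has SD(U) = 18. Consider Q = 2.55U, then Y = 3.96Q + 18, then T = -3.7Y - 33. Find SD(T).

SD(T) = 672.5268

SD(Q) = |2.55|·18 = 45.9.
SD(Y) = |3.96|·45.9 = 181.764.
SD(T) = |-3.7|·181.764 = 672.5268.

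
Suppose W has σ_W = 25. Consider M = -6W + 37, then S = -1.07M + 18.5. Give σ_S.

σ_S = 160.5

σ_M = |-6|·25 = 150.
σ_S = |-1.07|·150 = 160.5.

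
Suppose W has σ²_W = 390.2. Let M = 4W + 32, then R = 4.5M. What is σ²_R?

σ²_R = 126424.8

σ²_M = 4²·390.2 = 6243.2.
σ²_R = 4.5²·6243.2 = 126424.8.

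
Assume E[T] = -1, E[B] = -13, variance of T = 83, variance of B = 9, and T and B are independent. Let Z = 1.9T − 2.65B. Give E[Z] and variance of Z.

E[Z] = 1.9·E[T] + (-2.65)·E[B] = 1.9·(-1) + (-2.65)·(-13) = 32.55.
variance of Z = a²·variance of T + b²·variance of B + 2ab·covariance of T and B with a = 1.9, b = -2.65.
Independence gives covariance of T and B = 0.
= 1.9²·83 + (-2.65)²·9 + 2·1.9·(-2.65)·0
= 299.63 + 63.2025 + 0 = 362.8325.

E[Z] = 32.55, variance of Z = 362.8325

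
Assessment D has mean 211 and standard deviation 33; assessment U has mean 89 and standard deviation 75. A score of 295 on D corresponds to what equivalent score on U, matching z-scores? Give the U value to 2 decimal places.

U = 279.91

z = (295 − 211)/33 ≈ 2.5455.
U = 89 + z·75 = 89 + (295 − 211)·75/33 ≈ 279.91.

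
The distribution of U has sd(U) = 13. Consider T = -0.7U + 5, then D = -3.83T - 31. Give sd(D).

sd(D) = 34.853

sd(T) = |-0.7|·13 = 9.1.
sd(D) = |-3.83|·9.1 = 34.853.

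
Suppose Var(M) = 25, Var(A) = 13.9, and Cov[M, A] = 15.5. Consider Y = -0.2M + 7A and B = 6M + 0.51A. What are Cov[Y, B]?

By bilinearity, Cov[Y, B] = ac·Var(M) + bd·Var(A) + (ad+bc)·Cov[M, A], with a=-0.2, b=7, c=6, d=0.51.
ac·Var(M) = (-0.2)·6·25 = -30
bd·Var(A) = 7·0.51·13.9 = 49.623
(ad+bc)·Cov[M, A] = (41.898)·15.5 = 649.419
Cov[Y, B] = -30 + 49.623 + 649.419 = 669.042.

Cov[Y, B] = 669.042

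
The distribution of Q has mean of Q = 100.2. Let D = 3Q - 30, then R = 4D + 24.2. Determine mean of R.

mean of D = 3·100.2 + (-30) = 270.6.
mean of R = 4·270.6 + 24.2 = 1106.6.

mean of R = 1106.6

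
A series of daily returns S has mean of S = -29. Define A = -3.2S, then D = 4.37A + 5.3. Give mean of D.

mean of D = 410.836

mean of A = (-3.2)·(-29) = 92.8.
mean of D = 4.37·92.8 + 5.3 = 410.836.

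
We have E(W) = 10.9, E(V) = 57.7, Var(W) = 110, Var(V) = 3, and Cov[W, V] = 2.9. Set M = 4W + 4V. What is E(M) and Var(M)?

E(M) = 4·E(W) + 4·E(V) = 4·10.9 + 4·57.7 = 274.4.
Var(M) = a²·Var(W) + b²·Var(V) + 2ab·Cov[W, V] with a = 4, b = 4.
= 4²·110 + 4²·3 + 2·4·4·2.9
= 1760 + 48 + 92.8 = 1900.8.

E(M) = 274.4, Var(M) = 1900.8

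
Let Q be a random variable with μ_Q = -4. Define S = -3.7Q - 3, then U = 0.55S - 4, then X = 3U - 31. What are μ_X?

μ_X = -23.53

μ_S = (-3.7)·(-4) + (-3) = 11.8.
μ_U = 0.55·11.8 + (-4) = 2.49.
μ_X = 3·2.49 + (-31) = -23.53.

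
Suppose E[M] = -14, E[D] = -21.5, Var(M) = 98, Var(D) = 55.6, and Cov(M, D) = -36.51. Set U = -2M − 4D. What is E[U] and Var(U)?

E[U] = (-2)·E[M] + (-4)·E[D] = (-2)·(-14) + (-4)·(-21.5) = 114.
Var(U) = a²·Var(M) + b²·Var(D) + 2ab·Cov(M, D) with a = -2, b = -4.
= (-2)²·98 + (-4)²·55.6 + 2·(-2)·(-4)·(-36.51)
= 392 + 889.6 + (-584.16) = 697.44.

E[U] = 114, Var(U) = 697.44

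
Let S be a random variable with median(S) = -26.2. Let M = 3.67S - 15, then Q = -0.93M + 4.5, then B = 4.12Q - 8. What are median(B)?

median(M) = 3.67·(-26.2) + (-15) = -111.154.
median(Q) = (-0.93)·(-111.154) + 4.5 = 107.87322.
median(B) = 4.12·107.87322 + (-8) = 436.4376664.

median(B) = 436.4376664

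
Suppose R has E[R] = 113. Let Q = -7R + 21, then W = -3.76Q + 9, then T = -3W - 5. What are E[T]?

E[Q] = (-7)·113 + 21 = -770.
E[W] = (-3.76)·(-770) + 9 = 2904.2.
E[T] = (-3)·2904.2 + (-5) = -8717.6.

E[T] = -8717.6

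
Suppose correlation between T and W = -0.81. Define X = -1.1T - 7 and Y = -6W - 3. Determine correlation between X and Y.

Linear rescalings preserve correlation up to sign; here the slopes -1.1 and -6 have the same sign, so correlation between X and Y = correlation between T and W = -0.81.

correlation between X and Y = -0.81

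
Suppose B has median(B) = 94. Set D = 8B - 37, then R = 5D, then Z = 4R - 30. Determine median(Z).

median(Z) = 14270

median(D) = 8·94 + (-37) = 715.
median(R) = 5·715 = 3575.
median(Z) = 4·3575 + (-30) = 14270.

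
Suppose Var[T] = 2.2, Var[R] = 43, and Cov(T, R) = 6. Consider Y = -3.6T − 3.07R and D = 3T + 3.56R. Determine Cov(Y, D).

By bilinearity, Cov(Y, D) = ac·Var[T] + bd·Var[R] + (ad+bc)·Cov(T, R), with a=-3.6, b=-3.07, c=3, d=3.56.
ac·Var[T] = (-3.6)·3·2.2 = -23.76
bd·Var[R] = (-3.07)·3.56·43 = -469.9556
(ad+bc)·Cov(T, R) = (-22.026)·6 = -132.156
Cov(Y, D) = -23.76 + (-469.9556) + (-132.156) = -625.8716.

Cov(Y, D) = -625.8716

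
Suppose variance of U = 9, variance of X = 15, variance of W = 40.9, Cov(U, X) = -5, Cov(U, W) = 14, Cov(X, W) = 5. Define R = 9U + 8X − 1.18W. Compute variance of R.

variance of R = 634.18916

variance of R = a²·variance of U + b²·variance of X + c²·variance of W + 2ab·Cov(U, X) + 2ac·Cov(U, W) + 2bc·Cov(X, W), with a = 9, b = 8, c = -1.18.
= 729 + 960 + 56.94916 + (-720) + (-297.36) + (-94.4)
= 634.18916.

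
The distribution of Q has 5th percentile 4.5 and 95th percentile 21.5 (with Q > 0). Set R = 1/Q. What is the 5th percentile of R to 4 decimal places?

1/Q is decreasing on Q > 0, so percentile order reverses: P_{5}(R) uses P_{95}(Q) = 21.5.
P_{5}(R) = 1/21.5 ≈ 0.0465.

5th percentile of R = 0.0465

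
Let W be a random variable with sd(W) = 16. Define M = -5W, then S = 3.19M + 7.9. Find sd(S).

sd(S) = 255.2

sd(M) = |-5|·16 = 80.
sd(S) = |3.19|·80 = 255.2.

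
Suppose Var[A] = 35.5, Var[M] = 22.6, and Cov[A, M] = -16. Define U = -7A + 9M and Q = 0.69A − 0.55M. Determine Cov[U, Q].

Cov[U, Q] = -444.295

By bilinearity, Cov[U, Q] = ac·Var[A] + bd·Var[M] + (ad+bc)·Cov[A, M], with a=-7, b=9, c=0.69, d=-0.55.
ac·Var[A] = (-7)·0.69·35.5 = -171.465
bd·Var[M] = 9·(-0.55)·22.6 = -111.87
(ad+bc)·Cov[A, M] = (10.06)·(-16) = -160.96
Cov[U, Q] = -171.465 + (-111.87) + (-160.96) = -444.295.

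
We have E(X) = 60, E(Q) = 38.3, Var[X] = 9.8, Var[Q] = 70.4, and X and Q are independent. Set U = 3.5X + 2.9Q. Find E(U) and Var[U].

E(U) = 321.07, Var[U] = 712.114

E(U) = 3.5·E(X) + 2.9·E(Q) = 3.5·60 + 2.9·38.3 = 321.07.
Var[U] = a²·Var[X] + b²·Var[Q] + 2ab·Cov[X, Q] with a = 3.5, b = 2.9.
Independence gives Cov[X, Q] = 0.
= 3.5²·9.8 + 2.9²·70.4 + 2·3.5·2.9·0
= 120.05 + 592.064 + 0 = 712.114.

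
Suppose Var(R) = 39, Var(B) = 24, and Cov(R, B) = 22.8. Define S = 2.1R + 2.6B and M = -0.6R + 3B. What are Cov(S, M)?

Cov(S, M) = 246.132

By bilinearity, Cov(S, M) = ac·Var(R) + bd·Var(B) + (ad+bc)·Cov(R, B), with a=2.1, b=2.6, c=-0.6, d=3.
ac·Var(R) = 2.1·(-0.6)·39 = -49.14
bd·Var(B) = 2.6·3·24 = 187.2
(ad+bc)·Cov(R, B) = (4.74)·22.8 = 108.072
Cov(S, M) = -49.14 + 187.2 + 108.072 = 246.132.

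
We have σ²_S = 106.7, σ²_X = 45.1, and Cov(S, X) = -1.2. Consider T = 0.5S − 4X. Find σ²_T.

σ²_T = a²·σ²_S + b²·σ²_X + 2ab·Cov(S, X) with a = 0.5, b = -4.
= 0.5²·106.7 + (-4)²·45.1 + 2·0.5·(-4)·(-1.2)
= 26.675 + 721.6 + 4.8 = 753.075.

σ²_T = 753.075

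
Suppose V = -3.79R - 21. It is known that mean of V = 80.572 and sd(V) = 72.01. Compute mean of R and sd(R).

From V = -3.79R - 21: mean of V = a·mean of R + b, so mean of R = (mean of V − b)/a = (80.572 − (-21))/(-3.79) = -26.8.
sd(V) = |a|·sd(R), so sd(R) = 72.01/|-3.79| = 19.

mean of R = -26.8, sd(R) = 19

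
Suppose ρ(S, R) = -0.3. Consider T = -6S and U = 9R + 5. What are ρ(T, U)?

ρ(T, U) = 0.3

Linear rescalings preserve |correlation|; the slopes -6 and 9 have opposite signs, so the correlation flips sign: ρ(T, U) = −ρ(S, R) = 0.3.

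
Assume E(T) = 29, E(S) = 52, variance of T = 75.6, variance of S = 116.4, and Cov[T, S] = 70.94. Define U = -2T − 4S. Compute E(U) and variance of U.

E(U) = (-2)·E(T) + (-4)·E(S) = (-2)·29 + (-4)·52 = -266.
variance of U = a²·variance of T + b²·variance of S + 2ab·Cov[T, S] with a = -2, b = -4.
= (-2)²·75.6 + (-4)²·116.4 + 2·(-2)·(-4)·70.94
= 302.4 + 1862.4 + 1135.04 = 3299.84.

E(U) = -266, variance of U = 3299.84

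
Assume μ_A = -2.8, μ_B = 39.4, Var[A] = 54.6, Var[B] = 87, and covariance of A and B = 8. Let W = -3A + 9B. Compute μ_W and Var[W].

μ_W = 363, Var[W] = 7106.4

μ_W = (-3)·μ_A + 9·μ_B = (-3)·(-2.8) + 9·39.4 = 363.
Var[W] = a²·Var[A] + b²·Var[B] + 2ab·covariance of A and B with a = -3, b = 9.
= (-3)²·54.6 + 9²·87 + 2·(-3)·9·8
= 491.4 + 7047 + (-432) = 7106.4.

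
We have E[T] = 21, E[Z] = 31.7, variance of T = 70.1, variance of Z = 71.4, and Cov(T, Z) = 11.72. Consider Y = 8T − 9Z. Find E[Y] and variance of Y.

E[Y] = 8·E[T] + (-9)·E[Z] = 8·21 + (-9)·31.7 = -117.3.
variance of Y = a²·variance of T + b²·variance of Z + 2ab·Cov(T, Z) with a = 8, b = -9.
= 8²·70.1 + (-9)²·71.4 + 2·8·(-9)·11.72
= 4486.4 + 5783.4 + (-1687.68) = 8582.12.

E[Y] = -117.3, variance of Y = 8582.12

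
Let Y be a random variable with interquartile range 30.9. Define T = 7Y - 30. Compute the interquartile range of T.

Under T = aY + b, IQR(T) = |a|·IQR(Y) = |7|·30.9 = 216.3 (shifts cancel; spread scales by |a|).

IQR(T) = 216.3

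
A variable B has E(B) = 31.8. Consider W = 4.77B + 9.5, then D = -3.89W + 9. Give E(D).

E(D) = -618.01354

E(W) = 4.77·31.8 + 9.5 = 161.186.
E(D) = (-3.89)·161.186 + 9 = -618.01354.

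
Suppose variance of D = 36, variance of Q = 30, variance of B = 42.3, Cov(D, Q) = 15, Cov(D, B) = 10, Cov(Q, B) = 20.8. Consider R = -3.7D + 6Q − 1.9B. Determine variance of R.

variance of R = a²·variance of D + b²·variance of Q + c²·variance of B + 2ab·Cov(D, Q) + 2ac·Cov(D, B) + 2bc·Cov(Q, B), with a = -3.7, b = 6, c = -1.9.
= 492.84 + 1080 + 152.703 + (-666) + 140.6 + (-474.24)
= 725.903.

variance of R = 725.903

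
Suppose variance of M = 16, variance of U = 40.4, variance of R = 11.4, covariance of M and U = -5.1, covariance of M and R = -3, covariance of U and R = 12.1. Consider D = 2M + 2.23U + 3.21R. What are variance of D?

variance of D = a²·variance of M + b²·variance of U + c²·variance of R + 2ab·covariance of M and U + 2ac·covariance of M and R + 2bc·covariance of U and R, with a = 2, b = 2.23, c = 3.21.
= 64 + 200.90516 + 117.46674 + (-45.492) + (-38.52) + 173.23086
= 471.59076.

variance of D = 471.59076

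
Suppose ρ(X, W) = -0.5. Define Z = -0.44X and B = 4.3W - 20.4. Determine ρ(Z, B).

Linear rescalings preserve |correlation|; the slopes -0.44 and 4.3 have opposite signs, so the correlation flips sign: ρ(Z, B) = −ρ(X, W) = 0.5.

ρ(Z, B) = 0.5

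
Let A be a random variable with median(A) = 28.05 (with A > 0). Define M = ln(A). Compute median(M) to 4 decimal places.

median(M) = 3.334

ln(A) is monotone on this domain, so median(M) = ln(28.05) ≈ 3.334.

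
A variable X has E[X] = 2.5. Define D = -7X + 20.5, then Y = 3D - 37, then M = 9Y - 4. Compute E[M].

E[D] = (-7)·2.5 + 20.5 = 3.
E[Y] = 3·3 + (-37) = -28.
E[M] = 9·(-28) + (-4) = -256.

E[M] = -256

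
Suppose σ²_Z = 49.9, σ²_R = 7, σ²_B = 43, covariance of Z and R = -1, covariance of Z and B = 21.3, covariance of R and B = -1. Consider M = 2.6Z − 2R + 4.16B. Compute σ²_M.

σ²_M = a²·σ²_Z + b²·σ²_R + c²·σ²_B + 2ab·covariance of Z and R + 2ac·covariance of Z and B + 2bc·covariance of R and B, with a = 2.6, b = -2, c = 4.16.
= 337.324 + 28 + 744.1408 + 10.4 + 460.7616 + 16.64
= 1597.2664.

σ²_M = 1597.2664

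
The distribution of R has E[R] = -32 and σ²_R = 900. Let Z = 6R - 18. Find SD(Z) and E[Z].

SD(Z) = 180, E[Z] = -210

Z = 6R - 18 is linear with a = 6, b = -18.
SD(R) = √900 = 30.
SD(Z) = |a|·SD(R) = |6|·30 = 180.
E[Z] = a·E[R] + b = 6·(-32) + (-18) = -210.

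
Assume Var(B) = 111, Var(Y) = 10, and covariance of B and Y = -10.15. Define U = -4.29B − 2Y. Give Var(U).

Var(U) = 1908.6811

Var(U) = a²·Var(B) + b²·Var(Y) + 2ab·covariance of B and Y with a = -4.29, b = -2.
= (-4.29)²·111 + (-2)²·10 + 2·(-4.29)·(-2)·(-10.15)
= 2042.8551 + 40 + (-174.174) = 1908.6811.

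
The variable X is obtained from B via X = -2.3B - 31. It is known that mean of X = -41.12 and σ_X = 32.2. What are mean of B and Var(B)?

From X = -2.3B - 31: mean of X = a·mean of B + b, so mean of B = (mean of X − b)/a = (-41.12 − (-31))/(-2.3) = 4.4.
Var(X) = 32.2² = 1036.84.
Var(X) = a²·Var(B), so Var(B) = 1036.84/(-2.3)² = 196.

mean of B = 4.4, Var(B) = 196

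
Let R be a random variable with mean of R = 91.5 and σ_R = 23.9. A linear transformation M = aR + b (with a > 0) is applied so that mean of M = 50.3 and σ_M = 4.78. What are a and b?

a = 0.2, b = 32

σ_M = a·σ_R (a > 0), so a = 4.78/23.9 = 0.2.
mean of M = a·mean of R + b, so b = 50.3 − 0.2·91.5 = 32.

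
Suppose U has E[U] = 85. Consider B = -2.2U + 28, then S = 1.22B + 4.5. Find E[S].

E[S] = -189.48

E[B] = (-2.2)·85 + 28 = -159.
E[S] = 1.22·(-159) + 4.5 = -189.48.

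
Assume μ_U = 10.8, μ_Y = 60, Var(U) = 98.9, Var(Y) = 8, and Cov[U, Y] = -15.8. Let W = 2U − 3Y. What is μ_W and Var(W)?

μ_W = -158.4, Var(W) = 657.2

μ_W = 2·μ_U + (-3)·μ_Y = 2·10.8 + (-3)·60 = -158.4.
Var(W) = a²·Var(U) + b²·Var(Y) + 2ab·Cov[U, Y] with a = 2, b = -3.
= 2²·98.9 + (-3)²·8 + 2·2·(-3)·(-15.8)
= 395.6 + 72 + 189.6 = 657.2.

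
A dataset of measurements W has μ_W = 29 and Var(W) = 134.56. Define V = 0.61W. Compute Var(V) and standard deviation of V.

Var(V) = 50.069776, standard deviation of V = 7.076

V = 0.61W is linear with a = 0.61, b = 0.
Var(V) = a²·Var(W) = 0.61²·134.56 = 50.069776.
standard deviation of W = √134.56 = 11.6.
standard deviation of V = |a|·standard deviation of W = |0.61|·11.6 = 7.076.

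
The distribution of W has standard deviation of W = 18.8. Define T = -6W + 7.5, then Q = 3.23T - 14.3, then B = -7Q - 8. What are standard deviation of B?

standard deviation of T = |-6|·18.8 = 112.8.
standard deviation of Q = |3.23|·112.8 = 364.344.
standard deviation of B = |-7|·364.344 = 2550.408.

standard deviation of B = 2550.408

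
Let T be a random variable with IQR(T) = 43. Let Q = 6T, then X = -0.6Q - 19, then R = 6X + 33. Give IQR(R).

IQR(R) = 928.8

IQR(Q) = |6|·43 = 258.
IQR(X) = |-0.6|·258 = 154.8.
IQR(R) = |6|·154.8 = 928.8.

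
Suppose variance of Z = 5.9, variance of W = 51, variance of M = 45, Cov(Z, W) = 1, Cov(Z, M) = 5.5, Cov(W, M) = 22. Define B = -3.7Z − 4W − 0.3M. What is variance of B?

variance of B = 995.431

variance of B = a²·variance of Z + b²·variance of W + c²·variance of M + 2ab·Cov(Z, W) + 2ac·Cov(Z, M) + 2bc·Cov(W, M), with a = -3.7, b = -4, c = -0.3.
= 80.771 + 816 + 4.05 + 29.6 + 12.21 + 52.8
= 995.431.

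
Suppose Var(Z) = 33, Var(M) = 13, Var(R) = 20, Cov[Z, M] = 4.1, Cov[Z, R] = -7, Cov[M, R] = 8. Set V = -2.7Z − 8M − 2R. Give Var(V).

Var(V) = 1510.09

Var(V) = a²·Var(Z) + b²·Var(M) + c²·Var(R) + 2ab·Cov[Z, M] + 2ac·Cov[Z, R] + 2bc·Cov[M, R], with a = -2.7, b = -8, c = -2.
= 240.57 + 832 + 80 + 177.12 + (-75.6) + 256
= 1510.09.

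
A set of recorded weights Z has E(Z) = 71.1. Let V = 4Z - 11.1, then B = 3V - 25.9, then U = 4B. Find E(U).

E(V) = 4·71.1 + (-11.1) = 273.3.
E(B) = 3·273.3 + (-25.9) = 794.
E(U) = 4·794 = 3176.

E(U) = 3176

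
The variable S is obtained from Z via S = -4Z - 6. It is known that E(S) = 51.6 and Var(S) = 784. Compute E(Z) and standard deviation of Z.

E(Z) = -14.4, standard deviation of Z = 7

From S = -4Z - 6: E(S) = a·E(Z) + b, so E(Z) = (E(S) − b)/a = (51.6 − (-6))/(-4) = -14.4.
standard deviation of S = √784 = 28.
standard deviation of S = |a|·standard deviation of Z, so standard deviation of Z = 28/|-4| = 7.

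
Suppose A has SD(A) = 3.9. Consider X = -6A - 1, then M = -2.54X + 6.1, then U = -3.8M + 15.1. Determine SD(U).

SD(U) = 225.8568

SD(X) = |-6|·3.9 = 23.4.
SD(M) = |-2.54|·23.4 = 59.436.
SD(U) = |-3.8|·59.436 = 225.8568.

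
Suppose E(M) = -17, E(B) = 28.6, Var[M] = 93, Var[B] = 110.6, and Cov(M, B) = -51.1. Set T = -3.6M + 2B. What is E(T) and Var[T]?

E(T) = 118.4, Var[T] = 2383.52

E(T) = (-3.6)·E(M) + 2·E(B) = (-3.6)·(-17) + 2·28.6 = 118.4.
Var[T] = a²·Var[M] + b²·Var[B] + 2ab·Cov(M, B) with a = -3.6, b = 2.
= (-3.6)²·93 + 2²·110.6 + 2·(-3.6)·2·(-51.1)
= 1205.28 + 442.4 + 735.84 = 2383.52.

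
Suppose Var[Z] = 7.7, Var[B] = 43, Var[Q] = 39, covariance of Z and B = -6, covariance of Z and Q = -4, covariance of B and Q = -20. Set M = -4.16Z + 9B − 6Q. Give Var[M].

Var[M] = a²·Var[Z] + b²·Var[B] + c²·Var[Q] + 2ab·covariance of Z and B + 2ac·covariance of Z and Q + 2bc·covariance of B and Q, with a = -4.16, b = 9, c = -6.
= 133.25312 + 3483 + 1404 + 449.28 + (-199.68) + 2160
= 7429.85312.

Var[M] = 7429.85312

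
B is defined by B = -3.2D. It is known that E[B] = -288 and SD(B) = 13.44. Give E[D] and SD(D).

E[D] = 90, SD(D) = 4.2

From B = -3.2D: E[B] = a·E[D] + b, so E[D] = (E[B] − b)/a = (-288 − 0)/(-3.2) = 90.
SD(B) = |a|·SD(D), so SD(D) = 13.44/|-3.2| = 4.2.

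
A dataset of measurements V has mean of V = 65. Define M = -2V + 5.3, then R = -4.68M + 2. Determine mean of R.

mean of M = (-2)·65 + 5.3 = -124.7.
mean of R = (-4.68)·(-124.7) + 2 = 585.596.

mean of R = 585.596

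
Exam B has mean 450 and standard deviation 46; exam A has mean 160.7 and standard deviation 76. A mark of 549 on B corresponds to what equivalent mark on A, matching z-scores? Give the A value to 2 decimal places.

A = 324.27

z = (549 − 450)/46 ≈ 2.1522.
A = 160.7 + z·76 = 160.7 + (549 − 450)·76/46 ≈ 324.27.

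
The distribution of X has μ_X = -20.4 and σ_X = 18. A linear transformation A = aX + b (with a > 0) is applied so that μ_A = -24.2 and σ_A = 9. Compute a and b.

a = 0.5, b = -14

σ_A = a·σ_X (a > 0), so a = 9/18 = 0.5.
μ_A = a·μ_X + b, so b = -24.2 − 0.5·(-20.4) = -14.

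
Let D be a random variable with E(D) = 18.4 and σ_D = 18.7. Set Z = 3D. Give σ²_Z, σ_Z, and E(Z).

Z = 3D is linear with a = 3, b = 0.
σ²_D = 18.7² = 349.69.
σ²_Z = a²·σ²_D = 3²·349.69 = 3147.21.
σ_Z = |a|·σ_D = |3|·18.7 = 56.1.
E(Z) = a·E(D) + b = 3·18.4 = 55.2.

σ²_Z = 3147.21, σ_Z = 56.1, E(Z) = 55.2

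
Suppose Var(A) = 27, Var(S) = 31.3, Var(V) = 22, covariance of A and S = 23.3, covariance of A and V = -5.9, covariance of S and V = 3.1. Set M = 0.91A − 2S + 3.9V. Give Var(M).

Var(M) = a²·Var(A) + b²·Var(S) + c²·Var(V) + 2ab·covariance of A and S + 2ac·covariance of A and V + 2bc·covariance of S and V, with a = 0.91, b = -2, c = 3.9.
= 22.3587 + 125.2 + 334.62 + (-84.812) + (-41.8782) + (-48.36)
= 307.1285.

Var(M) = 307.1285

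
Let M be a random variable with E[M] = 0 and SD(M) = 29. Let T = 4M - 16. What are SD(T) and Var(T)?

SD(T) = 116, Var(T) = 13456

T = 4M - 16 is linear with a = 4, b = -16.
SD(T) = |a|·SD(M) = |4|·29 = 116.
Var(M) = 29² = 841.
Var(T) = a²·Var(M) = 4²·841 = 13456 (the additive constant -16 does not affect variance).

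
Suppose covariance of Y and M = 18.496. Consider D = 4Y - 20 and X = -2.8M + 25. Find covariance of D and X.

covariance of D and X = -207.1552

covariance of D and X = a·c·covariance of Y and M = 4·(-2.8)·18.496 = -207.1552. Additive constants drop out.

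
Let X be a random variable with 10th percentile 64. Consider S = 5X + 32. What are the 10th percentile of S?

10th percentile of S = 352

Since a = 5 > 0 the transformation is increasing, so the 10th percentile of S = a·(P_{10} of X) + b = 5·64 + 32 = 352.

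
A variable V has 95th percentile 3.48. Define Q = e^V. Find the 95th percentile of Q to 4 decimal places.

95th percentile of Q = 32.4597

e^V is increasing, so P_{95}(Q) = g(P_{95}(V)) ≈ 32.4597.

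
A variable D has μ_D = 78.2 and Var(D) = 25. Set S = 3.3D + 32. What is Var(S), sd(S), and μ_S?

Var(S) = 272.25, sd(S) = 16.5, μ_S = 290.06

S = 3.3D + 32 is linear with a = 3.3, b = 32.
Var(S) = a²·Var(D) = 3.3²·25 = 272.25 (the additive constant 32 does not affect variance).
sd(D) = √25 = 5.
sd(S) = |a|·sd(D) = |3.3|·5 = 16.5.
μ_S = a·μ_D + b = 3.3·78.2 + 32 = 290.06.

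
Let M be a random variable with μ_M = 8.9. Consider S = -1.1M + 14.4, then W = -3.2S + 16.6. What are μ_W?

μ_W = 1.848

μ_S = (-1.1)·8.9 + 14.4 = 4.61.
μ_W = (-3.2)·4.61 + 16.6 = 1.848.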